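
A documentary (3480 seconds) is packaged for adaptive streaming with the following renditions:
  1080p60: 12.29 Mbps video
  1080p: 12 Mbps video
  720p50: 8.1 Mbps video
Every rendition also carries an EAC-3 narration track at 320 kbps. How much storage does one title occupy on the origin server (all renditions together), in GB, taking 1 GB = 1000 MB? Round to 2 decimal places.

14.51 GB

Audio: 320 kbps = 0.320 Mbps.
Sum of rendition bitrates: (12.29+0.320) + (12+0.320) + (8.1+0.320) = 33.350 Mbps.
× 3480 s = 116,058 Mb = 14,507 MB = 14.51 GB.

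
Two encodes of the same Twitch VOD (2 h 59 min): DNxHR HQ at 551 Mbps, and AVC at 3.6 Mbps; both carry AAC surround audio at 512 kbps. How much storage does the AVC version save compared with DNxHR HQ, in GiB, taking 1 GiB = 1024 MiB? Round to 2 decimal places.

684.41 GiB

2 h 59 min = 179 min = 10740 s
Audio: 512 kbps = 0.512 Mbps.
DNxHR HQ: 551.512 Mbps × 10740 s = 5923238.9 Mb = 689.556 GiB.
AVC: 4.112 Mbps × 10740 s = 44162.9 Mb = 5.141 GiB.
Saving: 689.556 − 5.141 = 684.415 GiB.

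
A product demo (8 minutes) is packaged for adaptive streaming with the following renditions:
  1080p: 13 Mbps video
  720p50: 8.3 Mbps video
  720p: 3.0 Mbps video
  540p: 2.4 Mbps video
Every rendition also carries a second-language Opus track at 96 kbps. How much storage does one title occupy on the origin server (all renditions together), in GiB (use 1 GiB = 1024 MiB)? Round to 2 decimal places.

1.51 GiB

8 min = 480 s
Audio: 96 kbps = 0.096 Mbps.
Sum of rendition bitrates: (13+0.096) + (8.3+0.096) + (3.0+0.096) + (2.4+0.096) = 27.084 Mbps.
× 480 s = 13,000 Mb = 1,625 MB = 1.513 GiB.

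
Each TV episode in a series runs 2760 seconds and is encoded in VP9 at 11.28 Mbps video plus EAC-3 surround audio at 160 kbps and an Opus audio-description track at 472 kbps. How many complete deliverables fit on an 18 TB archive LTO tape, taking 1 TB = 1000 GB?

Audio total: 160 + 472 = 632 kbps = 0.632 Mbps.
Total bitrate: 11.912 Mbps.
Per item: 11.912 Mbps × 2760 s = 32,877 Mb = 4,110 MB.
Capacity: 18 TB = 144,000,000 Mb; 4379.95 items → 4379 complete.

4379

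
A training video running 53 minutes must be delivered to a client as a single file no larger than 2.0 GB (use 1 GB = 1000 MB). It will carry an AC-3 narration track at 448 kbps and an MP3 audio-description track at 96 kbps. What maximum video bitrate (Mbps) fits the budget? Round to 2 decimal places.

Budget: 2.0 GB = 16000.0 Mb.
53 min = 3180 s
Total bitrate budget: 16000.0 Mb / 3180 s = 5.031 Mbps.
Audio total: 448 + 96 = 544 kbps = 0.544 Mbps.
Video: 5.031 − 0.544 = 4.487 Mbps.

4.49 Mbps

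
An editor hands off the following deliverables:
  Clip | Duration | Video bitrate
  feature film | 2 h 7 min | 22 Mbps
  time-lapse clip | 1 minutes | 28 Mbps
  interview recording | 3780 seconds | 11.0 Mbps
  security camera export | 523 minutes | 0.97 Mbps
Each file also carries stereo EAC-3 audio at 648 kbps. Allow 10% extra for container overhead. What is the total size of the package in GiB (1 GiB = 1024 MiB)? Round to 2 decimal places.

Audio: 648 kbps = 0.648 Mbps.
feature film: 22.648 Mbps × 7620 s × 1.10 = 189835.5 Mb
time-lapse clip: 28.648 Mbps × 60 s × 1.10 = 1890.8 Mb
interview recording: 11.648 Mbps × 3780 s × 1.10 = 48432.4 Mb
security camera export: 1.618 Mbps × 31380 s × 1.10 = 55850.1 Mb
Total: 296008.8 Mb = 37001.1 MB.
= 34.46 GiB.

34.46 GiB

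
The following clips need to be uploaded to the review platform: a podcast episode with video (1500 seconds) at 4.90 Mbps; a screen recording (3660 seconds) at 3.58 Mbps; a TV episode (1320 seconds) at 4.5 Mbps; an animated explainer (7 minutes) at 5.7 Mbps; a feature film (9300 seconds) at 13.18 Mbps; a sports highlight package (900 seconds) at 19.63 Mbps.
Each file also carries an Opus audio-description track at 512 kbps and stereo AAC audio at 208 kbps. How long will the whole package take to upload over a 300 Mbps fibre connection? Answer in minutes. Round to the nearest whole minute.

Audio total: 512 + 208 = 720 kbps = 0.720 Mbps.
podcast episode with video: 5.620 Mbps × 1500 s = 8430.0 Mb
screen recording: 4.300 Mbps × 3660 s = 15738.0 Mb
TV episode: 5.220 Mbps × 1320 s = 6890.4 Mb
animated explainer: 6.420 Mbps × 420 s = 2696.4 Mb
feature film: 13.900 Mbps × 9300 s = 129270.0 Mb
sports highlight package: 20.350 Mbps × 900 s = 18315.0 Mb
Total: 181339.8 Mb = 22667.5 MB.
At 300 Mbps: 181339.8 / 300 = 604 s ≈ 10.1 minutes.

10 minutes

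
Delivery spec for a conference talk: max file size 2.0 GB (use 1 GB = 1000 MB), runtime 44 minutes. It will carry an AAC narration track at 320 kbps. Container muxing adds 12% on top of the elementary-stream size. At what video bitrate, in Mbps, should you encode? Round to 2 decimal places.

5.09 Mbps

Budget: 2.0 GB = 16000.0 Mb.
Stream payload after overhead: 16000.0 / 1.12 = 14285.7 Mb.
44 min = 2640 s
Total bitrate budget: 14285.7 Mb / 2640 s = 5.411 Mbps.
Audio: 320 kbps = 0.320 Mbps.
Video: 5.411 − 0.320 = 5.091 Mbps.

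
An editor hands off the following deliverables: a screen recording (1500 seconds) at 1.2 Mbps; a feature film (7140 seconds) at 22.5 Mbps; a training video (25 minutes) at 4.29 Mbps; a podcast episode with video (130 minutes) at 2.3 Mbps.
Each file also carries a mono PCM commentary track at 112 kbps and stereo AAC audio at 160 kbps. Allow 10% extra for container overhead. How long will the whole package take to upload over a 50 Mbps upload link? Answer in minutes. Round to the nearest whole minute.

70 minutes

Audio total: 112 + 160 = 272 kbps = 0.272 Mbps.
screen recording: 1.472 Mbps × 1500 s × 1.10 = 2428.8 Mb
feature film: 22.772 Mbps × 7140 s × 1.10 = 178851.3 Mb
training video: 4.562 Mbps × 1500 s × 1.10 = 7527.3 Mb
podcast episode with video: 2.572 Mbps × 7800 s × 1.10 = 22067.8 Mb
Total: 210875.1 Mb = 26359.4 MB.
At 50 Mbps: 210875.1 / 50 = 4218 s ≈ 70.3 minutes.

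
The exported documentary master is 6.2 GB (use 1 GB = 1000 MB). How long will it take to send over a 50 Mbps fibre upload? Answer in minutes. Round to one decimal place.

File: 6.2 GB = 49600.0 Mb.
At 50 Mbps: 49600.0 / 50 = 992.0 s ≈ 16.5 minutes.

16.5 minutes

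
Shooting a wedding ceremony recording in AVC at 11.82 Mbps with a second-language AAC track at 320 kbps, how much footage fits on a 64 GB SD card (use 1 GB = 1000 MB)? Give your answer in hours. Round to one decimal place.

11.7 hours

Audio: 320 kbps = 0.320 Mbps.
Total bitrate: 11.82 + 0.320 = 12.140 Mbps.
Capacity: 64 GB = 512,000 Mb.
Recording time: 512,000 / 12.140 = 42,175 s ≈ 11.7 hours.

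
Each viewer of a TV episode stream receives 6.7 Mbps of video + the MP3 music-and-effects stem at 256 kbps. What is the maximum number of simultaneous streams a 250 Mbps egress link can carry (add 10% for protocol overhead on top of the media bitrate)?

Audio: 256 kbps = 0.256 Mbps.
Per-viewer media rate: 6.956 Mbps.
On the wire with 10% overhead: 7.652 Mbps.
250 Mbps = 250.0 Mbps; 250.0 / 7.652 = 32.67 → 32 viewers.

32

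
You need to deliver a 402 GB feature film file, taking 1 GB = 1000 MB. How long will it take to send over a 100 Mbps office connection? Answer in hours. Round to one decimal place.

8.9 hours

File: 402 GB = 3216000.0 Mb.
At 100 Mbps: 3216000.0 / 100 = 32160.0 s ≈ 8.93 hours.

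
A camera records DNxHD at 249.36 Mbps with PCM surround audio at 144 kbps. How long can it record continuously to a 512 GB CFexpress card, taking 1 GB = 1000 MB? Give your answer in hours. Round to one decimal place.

Audio: 144 kbps = 0.144 Mbps.
Total bitrate: 249.36 + 0.144 = 249.504 Mbps.
Capacity: 512 GB = 4,096,000 Mb.
Recording time: 4,096,000 / 249.504 = 16,417 s ≈ 4.56 hours.

4.6 hours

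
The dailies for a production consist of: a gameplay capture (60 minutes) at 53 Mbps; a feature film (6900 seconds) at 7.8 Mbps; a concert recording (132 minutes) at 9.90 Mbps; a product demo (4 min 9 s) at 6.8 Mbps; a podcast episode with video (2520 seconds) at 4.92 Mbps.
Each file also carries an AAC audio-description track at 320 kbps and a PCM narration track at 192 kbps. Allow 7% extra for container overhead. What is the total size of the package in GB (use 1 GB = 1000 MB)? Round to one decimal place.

46.5 GB

Audio total: 320 + 192 = 512 kbps = 0.512 Mbps.
gameplay capture: 53.512 Mbps × 3600 s × 1.07 = 206128.2 Mb
feature film: 8.312 Mbps × 6900 s × 1.07 = 61367.5 Mb
concert recording: 10.412 Mbps × 7920 s × 1.07 = 88235.5 Mb
product demo: 7.312 Mbps × 249 s × 1.07 = 1948.1 Mb
podcast episode with video: 5.432 Mbps × 2520 s × 1.07 = 14646.8 Mb
Total: 372326.2 Mb = 46540.8 MB.
= 46.54 GB.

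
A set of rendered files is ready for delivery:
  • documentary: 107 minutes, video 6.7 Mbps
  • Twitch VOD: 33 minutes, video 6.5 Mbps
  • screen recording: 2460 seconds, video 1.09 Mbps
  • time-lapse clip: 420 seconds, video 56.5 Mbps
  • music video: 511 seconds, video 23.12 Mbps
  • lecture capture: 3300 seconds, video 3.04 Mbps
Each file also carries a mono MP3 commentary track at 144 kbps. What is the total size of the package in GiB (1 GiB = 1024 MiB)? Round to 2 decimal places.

Audio: 144 kbps = 0.144 Mbps.
documentary: 6.844 Mbps × 6420 s = 43938.5 Mb
Twitch VOD: 6.644 Mbps × 1980 s = 13155.1 Mb
screen recording: 1.234 Mbps × 2460 s = 3035.6 Mb
time-lapse clip: 56.644 Mbps × 420 s = 23790.5 Mb
music video: 23.264 Mbps × 511 s = 11887.9 Mb
lecture capture: 3.184 Mbps × 3300 s = 10507.2 Mb
Total: 106314.8 Mb = 13289.4 MB.
= 12.38 GiB.

12.38 GiB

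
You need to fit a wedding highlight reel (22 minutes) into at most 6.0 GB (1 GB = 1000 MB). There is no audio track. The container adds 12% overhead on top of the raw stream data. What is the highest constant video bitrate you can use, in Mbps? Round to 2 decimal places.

32.47 Mbps

Budget: 6.0 GB = 48000.0 Mb.
Stream payload after overhead: 48000.0 / 1.12 = 42857.1 Mb.
22 min = 1320 s
Total bitrate budget: 42857.1 Mb / 1320 s = 32.468 Mbps.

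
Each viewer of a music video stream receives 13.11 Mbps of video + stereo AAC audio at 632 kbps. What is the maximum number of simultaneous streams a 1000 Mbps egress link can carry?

Audio: 632 kbps = 0.632 Mbps.
Per-viewer media rate: 13.742 Mbps.
1000 Mbps = 1,000 Mbps; 1,000 / 13.742 = 72.77 → 72 viewers.

72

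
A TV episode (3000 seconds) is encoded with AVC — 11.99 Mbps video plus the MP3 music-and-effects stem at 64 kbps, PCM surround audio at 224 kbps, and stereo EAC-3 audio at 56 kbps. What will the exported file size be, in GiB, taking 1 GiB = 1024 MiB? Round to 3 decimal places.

Audio total: 64 + 224 + 56 = 344 kbps = 0.344 Mbps.
Total bitrate: 11.99 + 0.344 = 12.334 Mbps.
Stream data: 12.334 Mbps × 3000 s = 37002.0 Mb.
37,002 Mb = 4,625,250,000 bytes ÷ 1,073,741,824 = 4.308 GiB.

4.308 GiB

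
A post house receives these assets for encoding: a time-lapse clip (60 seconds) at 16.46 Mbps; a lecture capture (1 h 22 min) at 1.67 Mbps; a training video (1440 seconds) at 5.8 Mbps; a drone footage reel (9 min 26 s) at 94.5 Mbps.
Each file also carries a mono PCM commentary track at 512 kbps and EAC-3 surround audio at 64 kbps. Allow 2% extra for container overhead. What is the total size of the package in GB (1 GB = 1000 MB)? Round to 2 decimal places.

Audio total: 512 + 64 = 576 kbps = 0.576 Mbps.
time-lapse clip: 17.036 Mbps × 60 s × 1.02 = 1042.6 Mb
lecture capture: 2.246 Mbps × 4920 s × 1.02 = 11271.3 Mb
training video: 6.376 Mbps × 1440 s × 1.02 = 9365.1 Mb
drone footage reel: 95.076 Mbps × 566 s × 1.02 = 54889.3 Mb
Total: 76568.3 Mb = 9571.0 MB.
= 9.571 GB.

9.57 GB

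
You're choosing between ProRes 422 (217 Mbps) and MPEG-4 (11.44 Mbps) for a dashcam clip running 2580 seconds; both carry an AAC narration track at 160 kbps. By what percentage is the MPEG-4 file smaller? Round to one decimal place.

94.7%

Audio: 160 kbps = 0.160 Mbps.
ProRes 422: 217.160 Mbps × 2580 s = 560272.8 Mb = 65.224 GiB.
MPEG-4: 11.600 Mbps × 2580 s = 29928.0 Mb = 3.484 GiB.
Reduction: (1 − 3.484/65.224) × 100 = 94.66%.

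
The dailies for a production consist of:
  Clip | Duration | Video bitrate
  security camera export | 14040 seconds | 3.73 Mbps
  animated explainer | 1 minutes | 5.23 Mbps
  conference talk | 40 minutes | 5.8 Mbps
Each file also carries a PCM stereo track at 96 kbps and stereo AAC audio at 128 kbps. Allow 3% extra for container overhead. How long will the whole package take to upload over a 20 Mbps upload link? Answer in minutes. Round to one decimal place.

Audio total: 96 + 128 = 224 kbps = 0.224 Mbps.
security camera export: 3.954 Mbps × 14040 s × 1.03 = 57179.6 Mb
animated explainer: 5.454 Mbps × 60 s × 1.03 = 337.1 Mb
conference talk: 6.024 Mbps × 2400 s × 1.03 = 14891.3 Mb
Total: 72408.0 Mb = 9051.0 MB.
At 20 Mbps: 72408.0 / 20 = 3620 s ≈ 60.3 minutes.

60.3 minutes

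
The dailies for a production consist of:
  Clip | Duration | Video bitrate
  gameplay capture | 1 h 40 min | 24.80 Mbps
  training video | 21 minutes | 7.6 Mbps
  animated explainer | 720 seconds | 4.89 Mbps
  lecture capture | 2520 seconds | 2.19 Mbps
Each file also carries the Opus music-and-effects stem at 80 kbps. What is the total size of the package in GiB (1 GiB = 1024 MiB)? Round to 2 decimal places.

Audio: 80 kbps = 0.080 Mbps.
gameplay capture: 24.880 Mbps × 6000 s = 149280.0 Mb
training video: 7.680 Mbps × 1260 s = 9676.8 Mb
animated explainer: 4.970 Mbps × 720 s = 3578.4 Mb
lecture capture: 2.270 Mbps × 2520 s = 5720.4 Mb
Total: 168255.6 Mb = 21032.0 MB.
= 19.59 GiB.

19.59 GiB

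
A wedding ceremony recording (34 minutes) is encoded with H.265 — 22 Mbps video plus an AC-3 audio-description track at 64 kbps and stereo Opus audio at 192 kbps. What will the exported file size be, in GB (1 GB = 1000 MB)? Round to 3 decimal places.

34 min = 2040 s
Audio total: 64 + 192 = 256 kbps = 0.256 Mbps.
Total bitrate: 22 + 0.256 = 22.256 Mbps.
Stream data: 22.256 Mbps × 2040 s = 45402.2 Mb.
45,402 Mb ÷ 8 = 5,675 MB → 5.675 GB.

5.675 GB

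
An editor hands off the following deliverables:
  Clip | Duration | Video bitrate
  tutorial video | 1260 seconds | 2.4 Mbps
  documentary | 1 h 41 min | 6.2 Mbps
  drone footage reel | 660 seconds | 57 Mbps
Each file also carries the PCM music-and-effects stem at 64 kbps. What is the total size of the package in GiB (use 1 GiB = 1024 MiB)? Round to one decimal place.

9.2 GiB

Audio: 64 kbps = 0.064 Mbps.
tutorial video: 2.464 Mbps × 1260 s = 3104.6 Mb
documentary: 6.264 Mbps × 6060 s = 37959.8 Mb
drone footage reel: 57.064 Mbps × 660 s = 37662.2 Mb
Total: 78726.7 Mb = 9840.8 MB.
= 9.165 GiB.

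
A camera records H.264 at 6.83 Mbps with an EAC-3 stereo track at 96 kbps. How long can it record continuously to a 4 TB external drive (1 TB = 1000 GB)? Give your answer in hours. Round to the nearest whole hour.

Audio: 96 kbps = 0.096 Mbps.
Total bitrate: 6.83 + 0.096 = 6.926 Mbps.
Capacity: 4 TB = 32,000,000 Mb.
Recording time: 32,000,000 / 6.926 = 4,620,271 s ≈ 1,283 hours.

1283 hours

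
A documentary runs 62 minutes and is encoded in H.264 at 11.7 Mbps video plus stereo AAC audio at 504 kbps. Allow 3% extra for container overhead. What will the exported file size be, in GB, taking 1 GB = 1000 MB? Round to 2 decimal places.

62 min = 3720 s
Audio: 504 kbps = 0.504 Mbps.
Total bitrate: 11.7 + 0.504 = 12.204 Mbps.
Stream data: 12.204 Mbps × 3720 s = 45398.9 Mb.
With 3% container overhead: ×1.03.
46,761 Mb ÷ 8 = 5,845 MB → 5.845 GB.

5.85 GB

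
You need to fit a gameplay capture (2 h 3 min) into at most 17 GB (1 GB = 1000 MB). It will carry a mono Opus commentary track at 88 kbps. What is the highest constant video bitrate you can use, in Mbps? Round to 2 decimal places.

18.34 Mbps

Budget: 17 GB = 136000.0 Mb.
2 h 3 min = 123 min = 7380 s
Total bitrate budget: 136000.0 Mb / 7380 s = 18.428 Mbps.
Audio: 88 kbps = 0.088 Mbps.
Video: 18.428 − 0.088 = 18.340 Mbps.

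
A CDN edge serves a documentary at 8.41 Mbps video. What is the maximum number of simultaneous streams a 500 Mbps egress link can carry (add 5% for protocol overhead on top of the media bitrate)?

56

On the wire with 5% overhead: 8.831 Mbps.
500 Mbps = 500.0 Mbps; 500.0 / 8.831 = 56.62 → 56 viewers.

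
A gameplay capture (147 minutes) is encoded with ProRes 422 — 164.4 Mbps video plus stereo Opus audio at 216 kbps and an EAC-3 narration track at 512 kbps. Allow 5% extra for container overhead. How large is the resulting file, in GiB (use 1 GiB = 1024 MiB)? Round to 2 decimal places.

178.03 GiB

147 min = 8820 s
Audio total: 216 + 512 = 728 kbps = 0.728 Mbps.
Total bitrate: 164.4 + 0.728 = 165.128 Mbps.
Stream data: 165.128 Mbps × 8820 s = 1456429.0 Mb.
With 5% container overhead: ×1.05.
1,529,250 Mb = 191,156,301,000 bytes ÷ 1,073,741,824 = 178.0 GiB.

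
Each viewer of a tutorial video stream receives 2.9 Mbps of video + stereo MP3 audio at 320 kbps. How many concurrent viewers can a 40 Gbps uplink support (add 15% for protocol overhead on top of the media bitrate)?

10802

Audio: 320 kbps = 0.320 Mbps.
Per-viewer media rate: 3.220 Mbps.
On the wire with 15% overhead: 3.703 Mbps.
40 Gbps = 40,000 Mbps; 40,000 / 3.703 = 10802.05 → 10802 viewers.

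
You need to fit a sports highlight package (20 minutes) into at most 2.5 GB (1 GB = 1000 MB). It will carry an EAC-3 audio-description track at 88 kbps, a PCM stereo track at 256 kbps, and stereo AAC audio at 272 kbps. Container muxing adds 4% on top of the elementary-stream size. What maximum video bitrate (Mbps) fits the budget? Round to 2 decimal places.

Budget: 2.5 GB = 20000.0 Mb.
Stream payload after overhead: 20000.0 / 1.04 = 19230.8 Mb.
20 min = 1200 s
Total bitrate budget: 19230.8 Mb / 1200 s = 16.026 Mbps.
Audio total: 88 + 256 + 272 = 616 kbps = 0.616 Mbps.
Video: 16.026 − 0.616 = 15.410 Mbps.

15.41 Mbps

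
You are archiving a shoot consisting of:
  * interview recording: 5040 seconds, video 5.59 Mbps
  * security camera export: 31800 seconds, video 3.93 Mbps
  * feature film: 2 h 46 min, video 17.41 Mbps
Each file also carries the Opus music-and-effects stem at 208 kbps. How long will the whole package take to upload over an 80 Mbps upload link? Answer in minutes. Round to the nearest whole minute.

Audio: 208 kbps = 0.208 Mbps.
interview recording: 5.798 Mbps × 5040 s = 29221.9 Mb
security camera export: 4.138 Mbps × 31800 s = 131588.4 Mb
feature film: 17.618 Mbps × 9960 s = 175475.3 Mb
Total: 336285.6 Mb = 42035.7 MB.
At 80 Mbps: 336285.6 / 80 = 4204 s ≈ 70.1 minutes.

70 minutes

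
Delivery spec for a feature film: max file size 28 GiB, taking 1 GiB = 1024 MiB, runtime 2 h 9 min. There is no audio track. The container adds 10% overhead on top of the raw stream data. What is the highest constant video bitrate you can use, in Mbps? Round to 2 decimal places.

Budget: 28 GiB = 240518.2 Mb.
Stream payload after overhead: 240518.2 / 1.10 = 218652.9 Mb.
2 h 9 min = 129 min = 7740 s
Total bitrate budget: 218652.9 Mb / 7740 s = 28.250 Mbps.

28.25 Mbps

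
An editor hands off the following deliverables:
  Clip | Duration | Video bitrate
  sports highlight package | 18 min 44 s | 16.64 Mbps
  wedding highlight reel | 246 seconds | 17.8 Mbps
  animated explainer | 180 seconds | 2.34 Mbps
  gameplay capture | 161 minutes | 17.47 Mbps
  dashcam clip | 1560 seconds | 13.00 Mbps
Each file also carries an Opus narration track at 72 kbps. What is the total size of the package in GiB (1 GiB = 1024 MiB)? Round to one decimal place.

Audio: 72 kbps = 0.072 Mbps.
sports highlight package: 16.712 Mbps × 1124 s = 18784.3 Mb
wedding highlight reel: 17.872 Mbps × 246 s = 4396.5 Mb
animated explainer: 2.412 Mbps × 180 s = 434.2 Mb
gameplay capture: 17.542 Mbps × 9660 s = 169455.7 Mb
dashcam clip: 13.072 Mbps × 1560 s = 20392.3 Mb
Total: 213463.0 Mb = 26682.9 MB.
= 24.85 GiB.

24.9 GiB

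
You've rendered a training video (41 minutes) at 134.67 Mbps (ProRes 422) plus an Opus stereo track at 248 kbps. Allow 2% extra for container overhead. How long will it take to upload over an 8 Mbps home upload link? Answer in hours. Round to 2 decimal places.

11.75 hours

41 min = 2460 s
Audio: 248 kbps = 0.248 Mbps.
Total bitrate: 134.918 Mbps.
File: 134.918 Mbps × 2460 s = 331898.3 Mb.
With 2% container overhead: ×1.02. → 338536.2 Mb.
At 8 Mbps: 338536.2 / 8 = 42317.0 s ≈ 11.8 hours.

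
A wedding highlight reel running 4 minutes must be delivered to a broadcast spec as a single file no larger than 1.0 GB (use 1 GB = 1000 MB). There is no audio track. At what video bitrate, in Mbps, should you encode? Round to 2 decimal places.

33.33 Mbps

Budget: 1.0 GB = 8000.0 Mb.
4 min = 240 s
Total bitrate budget: 8000.0 Mb / 240 s = 33.333 Mbps.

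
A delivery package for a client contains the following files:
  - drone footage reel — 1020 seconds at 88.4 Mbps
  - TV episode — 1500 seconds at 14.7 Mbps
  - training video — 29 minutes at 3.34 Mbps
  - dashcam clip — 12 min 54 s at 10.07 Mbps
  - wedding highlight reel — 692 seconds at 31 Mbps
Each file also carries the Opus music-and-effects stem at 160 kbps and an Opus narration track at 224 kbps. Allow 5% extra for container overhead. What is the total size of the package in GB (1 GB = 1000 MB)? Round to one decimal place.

19.6 GB

Audio total: 160 + 224 = 384 kbps = 0.384 Mbps.
drone footage reel: 88.784 Mbps × 1020 s × 1.05 = 95087.7 Mb
TV episode: 15.084 Mbps × 1500 s × 1.05 = 23757.3 Mb
training video: 3.724 Mbps × 1740 s × 1.05 = 6803.7 Mb
dashcam clip: 10.454 Mbps × 774 s × 1.05 = 8496.0 Mb
wedding highlight reel: 31.384 Mbps × 692 s × 1.05 = 22803.6 Mb
Total: 156948.3 Mb = 19618.5 MB.
= 19.62 GB.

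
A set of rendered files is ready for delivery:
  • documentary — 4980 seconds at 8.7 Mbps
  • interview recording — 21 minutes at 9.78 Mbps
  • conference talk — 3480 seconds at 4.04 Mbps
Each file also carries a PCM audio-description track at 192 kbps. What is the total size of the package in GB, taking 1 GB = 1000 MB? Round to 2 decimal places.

8.95 GB

Audio: 192 kbps = 0.192 Mbps.
documentary: 8.892 Mbps × 4980 s = 44282.2 Mb
interview recording: 9.972 Mbps × 1260 s = 12564.7 Mb
conference talk: 4.232 Mbps × 3480 s = 14727.4 Mb
Total: 71574.2 Mb = 8946.8 MB.
= 8.947 GB.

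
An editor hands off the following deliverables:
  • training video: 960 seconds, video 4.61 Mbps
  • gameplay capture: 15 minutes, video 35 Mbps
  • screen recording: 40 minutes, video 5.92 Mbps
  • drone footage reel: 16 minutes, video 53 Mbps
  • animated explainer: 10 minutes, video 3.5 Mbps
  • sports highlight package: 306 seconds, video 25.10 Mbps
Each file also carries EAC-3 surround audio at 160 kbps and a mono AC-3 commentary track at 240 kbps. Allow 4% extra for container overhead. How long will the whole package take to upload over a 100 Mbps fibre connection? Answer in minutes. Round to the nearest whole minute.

Audio total: 160 + 240 = 400 kbps = 0.400 Mbps.
training video: 5.010 Mbps × 960 s × 1.04 = 5002.0 Mb
gameplay capture: 35.400 Mbps × 900 s × 1.04 = 33134.4 Mb
screen recording: 6.320 Mbps × 2400 s × 1.04 = 15774.7 Mb
drone footage reel: 53.400 Mbps × 960 s × 1.04 = 53314.6 Mb
animated explainer: 3.900 Mbps × 600 s × 1.04 = 2433.6 Mb
sports highlight package: 25.500 Mbps × 306 s × 1.04 = 8115.1 Mb
Total: 117774.4 Mb = 14721.8 MB.
At 100 Mbps: 117774.4 / 100 = 1178 s ≈ 19.6 minutes.

20 minutes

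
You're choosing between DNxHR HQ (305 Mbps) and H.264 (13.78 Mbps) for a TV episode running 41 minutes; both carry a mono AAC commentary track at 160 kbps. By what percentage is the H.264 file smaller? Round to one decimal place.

41 min = 2460 s
Audio: 160 kbps = 0.160 Mbps.
DNxHR HQ: 305.160 Mbps × 2460 s = 750693.6 Mb = 87.392 GiB.
H.264: 13.940 Mbps × 2460 s = 34292.4 Mb = 3.992 GiB.
Reduction: (1 − 3.992/87.392) × 100 = 95.43%.

95.4%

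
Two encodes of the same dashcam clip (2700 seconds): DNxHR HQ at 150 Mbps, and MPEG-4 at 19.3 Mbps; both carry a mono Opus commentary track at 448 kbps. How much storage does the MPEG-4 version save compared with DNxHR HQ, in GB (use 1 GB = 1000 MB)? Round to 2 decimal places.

Audio: 448 kbps = 0.448 Mbps.
DNxHR HQ: 150.448 Mbps × 2700 s = 406209.6 Mb = 50.776 GB.
MPEG-4: 19.748 Mbps × 2700 s = 53319.6 Mb = 6.665 GB.
Saving: 50.776 − 6.665 = 44.111 GB.

44.11 GB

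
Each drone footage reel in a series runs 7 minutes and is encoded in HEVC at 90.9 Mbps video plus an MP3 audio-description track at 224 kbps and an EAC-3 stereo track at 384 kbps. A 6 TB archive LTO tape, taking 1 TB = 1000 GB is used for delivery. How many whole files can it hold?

7 min = 420 s
Audio total: 224 + 384 = 608 kbps = 0.608 Mbps.
Total bitrate: 91.508 Mbps.
Per item: 91.508 Mbps × 420 s = 38,433 Mb = 4,804 MB.
Capacity: 6 TB = 48,000,000 Mb; 1248.92 items → 1248 complete.

1248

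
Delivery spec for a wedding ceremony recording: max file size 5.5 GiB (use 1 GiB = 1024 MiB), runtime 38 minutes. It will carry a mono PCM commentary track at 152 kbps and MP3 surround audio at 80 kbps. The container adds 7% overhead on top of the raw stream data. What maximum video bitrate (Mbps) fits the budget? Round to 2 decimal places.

Budget: 5.5 GiB = 47244.6 Mb.
Stream payload after overhead: 47244.6 / 1.07 = 44153.9 Mb.
38 min = 2280 s
Total bitrate budget: 44153.9 Mb / 2280 s = 19.366 Mbps.
Audio total: 152 + 80 = 232 kbps = 0.232 Mbps.
Video: 19.366 − 0.232 = 19.134 Mbps.

19.13 Mbps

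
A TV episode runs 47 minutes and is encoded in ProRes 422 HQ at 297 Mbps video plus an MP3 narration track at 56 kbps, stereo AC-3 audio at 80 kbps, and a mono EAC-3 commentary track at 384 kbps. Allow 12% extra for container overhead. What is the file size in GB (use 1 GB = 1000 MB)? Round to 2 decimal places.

47 min = 2820 s
Audio total: 56 + 80 + 384 = 520 kbps = 0.520 Mbps.
Total bitrate: 297 + 0.520 = 297.520 Mbps.
Stream data: 297.520 Mbps × 2820 s = 839006.4 Mb.
With 12% container overhead: ×1.12.
939,687 Mb ÷ 8 = 117,461 MB → 117.5 GB.

117.46 GB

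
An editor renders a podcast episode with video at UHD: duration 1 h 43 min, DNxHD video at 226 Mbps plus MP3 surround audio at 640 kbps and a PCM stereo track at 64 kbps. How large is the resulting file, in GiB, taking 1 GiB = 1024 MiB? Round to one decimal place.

1 h 43 min = 103 min = 6180 s
Audio total: 640 + 64 = 704 kbps = 0.704 Mbps.
Total bitrate: 226 + 0.704 = 226.704 Mbps.
Stream data: 226.704 Mbps × 6180 s = 1401030.7 Mb.
1,401,031 Mb = 175,128,840,000 bytes ÷ 1,073,741,824 = 163.1 GiB.

163.1 GiB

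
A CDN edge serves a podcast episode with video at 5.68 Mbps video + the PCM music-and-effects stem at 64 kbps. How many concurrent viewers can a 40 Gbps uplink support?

6963

Audio: 64 kbps = 0.064 Mbps.
Per-viewer media rate: 5.744 Mbps.
40 Gbps = 40,000 Mbps; 40,000 / 5.744 = 6963.79 → 6963 viewers.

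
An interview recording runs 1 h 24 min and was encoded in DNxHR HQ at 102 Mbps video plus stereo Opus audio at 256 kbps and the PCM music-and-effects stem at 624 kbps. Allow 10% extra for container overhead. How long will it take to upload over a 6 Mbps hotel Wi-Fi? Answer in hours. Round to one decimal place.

1 h 24 min = 84 min = 5040 s
Audio total: 256 + 624 = 880 kbps = 0.880 Mbps.
Total bitrate: 102.880 Mbps.
File: 102.880 Mbps × 5040 s = 518515.2 Mb.
With 10% container overhead: ×1.10. → 570366.7 Mb.
At 6 Mbps: 570366.7 / 6 = 95061.1 s ≈ 26.4 hours.

26.4 hours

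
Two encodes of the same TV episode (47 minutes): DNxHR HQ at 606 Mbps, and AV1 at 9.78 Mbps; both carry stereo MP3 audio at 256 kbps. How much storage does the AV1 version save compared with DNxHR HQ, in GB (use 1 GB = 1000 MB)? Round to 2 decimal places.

47 min = 2820 s
Audio: 256 kbps = 0.256 Mbps.
DNxHR HQ: 606.256 Mbps × 2820 s = 1709641.9 Mb = 213.705 GB.
AV1: 10.036 Mbps × 2820 s = 28301.5 Mb = 3.538 GB.
Saving: 213.705 − 3.538 = 210.168 GB.

210.17 GB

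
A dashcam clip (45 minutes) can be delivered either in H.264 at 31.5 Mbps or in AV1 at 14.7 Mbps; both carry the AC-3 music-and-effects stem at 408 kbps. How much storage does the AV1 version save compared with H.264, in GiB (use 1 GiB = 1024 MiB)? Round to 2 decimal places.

5.28 GiB

45 min = 2700 s
Audio: 408 kbps = 0.408 Mbps.
H.264: 31.908 Mbps × 2700 s = 86151.6 Mb = 10.029 GiB.
AV1: 15.108 Mbps × 2700 s = 40791.6 Mb = 4.749 GiB.
Saving: 10.029 − 4.749 = 5.281 GiB.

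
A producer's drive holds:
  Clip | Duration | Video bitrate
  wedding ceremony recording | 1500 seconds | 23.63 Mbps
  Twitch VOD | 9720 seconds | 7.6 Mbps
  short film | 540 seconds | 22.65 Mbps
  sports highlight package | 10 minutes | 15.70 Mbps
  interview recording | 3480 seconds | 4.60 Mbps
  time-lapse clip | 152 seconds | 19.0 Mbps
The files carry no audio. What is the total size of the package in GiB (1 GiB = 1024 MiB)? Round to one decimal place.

wedding ceremony recording: 23.630 Mbps × 1500 s = 35445.0 Mb
Twitch VOD: 7.600 Mbps × 9720 s = 73872.0 Mb
short film: 22.650 Mbps × 540 s = 12231.0 Mb
sports highlight package: 15.700 Mbps × 600 s = 9420.0 Mb
interview recording: 4.600 Mbps × 3480 s = 16008.0 Mb
time-lapse clip: 19.000 Mbps × 152 s = 2888.0 Mb
Total: 149864.0 Mb = 18733.0 MB.
= 17.45 GiB.

17.4 GiB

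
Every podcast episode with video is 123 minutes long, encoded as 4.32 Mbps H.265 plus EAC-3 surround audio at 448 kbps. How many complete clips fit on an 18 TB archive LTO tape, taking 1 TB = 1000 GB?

123 min = 7380 s
Audio: 448 kbps = 0.448 Mbps.
Total bitrate: 4.768 Mbps.
Per item: 4.768 Mbps × 7380 s = 35,188 Mb = 4,398 MB.
Capacity: 18 TB = 144,000,000 Mb; 4092.32 items → 4092 complete.

4092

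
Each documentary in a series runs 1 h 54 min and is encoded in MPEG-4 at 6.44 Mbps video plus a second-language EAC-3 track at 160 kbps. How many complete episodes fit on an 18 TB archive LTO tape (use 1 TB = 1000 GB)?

3189

1 h 54 min = 114 min = 6840 s
Audio: 160 kbps = 0.160 Mbps.
Total bitrate: 6.600 Mbps.
Per item: 6.600 Mbps × 6840 s = 45,144 Mb = 5,643 MB.
Capacity: 18 TB = 144,000,000 Mb; 3189.79 items → 3189 complete.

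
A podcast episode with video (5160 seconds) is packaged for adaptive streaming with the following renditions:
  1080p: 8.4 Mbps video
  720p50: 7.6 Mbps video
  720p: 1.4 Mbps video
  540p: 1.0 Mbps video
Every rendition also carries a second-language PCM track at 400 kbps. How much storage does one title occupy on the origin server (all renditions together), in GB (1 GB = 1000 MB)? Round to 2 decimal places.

12.90 GB

Audio: 400 kbps = 0.400 Mbps.
Sum of rendition bitrates: (8.4+0.400) + (7.6+0.400) + (1.4+0.400) + (1.0+0.400) = 20.000 Mbps.
× 5160 s = 103,200 Mb = 12,900 MB = 12.90 GB.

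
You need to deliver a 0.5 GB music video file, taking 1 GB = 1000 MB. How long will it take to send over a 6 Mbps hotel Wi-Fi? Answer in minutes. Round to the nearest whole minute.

11 minutes

File: 0.5 GB = 4000.0 Mb.
At 6 Mbps: 4000.0 / 6 = 666.7 s ≈ 11.1 minutes.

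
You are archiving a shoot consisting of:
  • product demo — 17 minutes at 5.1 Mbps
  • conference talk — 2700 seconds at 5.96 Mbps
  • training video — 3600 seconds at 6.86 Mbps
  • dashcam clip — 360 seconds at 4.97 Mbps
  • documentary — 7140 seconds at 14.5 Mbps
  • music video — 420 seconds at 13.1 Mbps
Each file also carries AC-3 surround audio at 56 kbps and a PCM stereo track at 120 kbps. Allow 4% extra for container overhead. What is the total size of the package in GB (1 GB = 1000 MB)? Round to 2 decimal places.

20.73 GB

Audio total: 56 + 120 = 176 kbps = 0.176 Mbps.
product demo: 5.276 Mbps × 1020 s × 1.04 = 5596.8 Mb
conference talk: 6.136 Mbps × 2700 s × 1.04 = 17229.9 Mb
training video: 7.036 Mbps × 3600 s × 1.04 = 26342.8 Mb
dashcam clip: 5.146 Mbps × 360 s × 1.04 = 1926.7 Mb
documentary: 14.676 Mbps × 7140 s × 1.04 = 108978.1 Mb
music video: 13.276 Mbps × 420 s × 1.04 = 5799.0 Mb
Total: 165873.2 Mb = 20734.1 MB.
= 20.73 GB.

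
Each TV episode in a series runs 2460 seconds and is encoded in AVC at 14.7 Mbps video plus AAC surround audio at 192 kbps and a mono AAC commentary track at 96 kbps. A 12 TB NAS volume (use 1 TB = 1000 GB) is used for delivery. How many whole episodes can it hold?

Audio total: 192 + 96 = 288 kbps = 0.288 Mbps.
Total bitrate: 14.988 Mbps.
Per item: 14.988 Mbps × 2460 s = 36,870 Mb = 4,609 MB.
Capacity: 12 TB = 96,000,000 Mb; 2603.71 items → 2603 complete.

2603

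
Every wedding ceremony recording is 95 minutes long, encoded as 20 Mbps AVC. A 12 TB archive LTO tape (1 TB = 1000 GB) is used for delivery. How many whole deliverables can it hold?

842

95 min = 5700 s
Per item: 20.000 Mbps × 5700 s = 114,000 Mb = 14,250 MB.
Capacity: 12 TB = 96,000,000 Mb; 842.11 items → 842 complete.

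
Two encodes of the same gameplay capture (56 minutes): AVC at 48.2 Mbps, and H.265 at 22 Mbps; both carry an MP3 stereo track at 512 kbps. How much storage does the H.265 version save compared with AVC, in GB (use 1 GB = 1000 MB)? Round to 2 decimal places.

11.00 GB

56 min = 3360 s
Audio: 512 kbps = 0.512 Mbps.
AVC: 48.712 Mbps × 3360 s = 163672.3 Mb = 20.459 GB.
H.265: 22.512 Mbps × 3360 s = 75640.3 Mb = 9.455 GB.
Saving: 20.459 − 9.455 = 11.004 GB.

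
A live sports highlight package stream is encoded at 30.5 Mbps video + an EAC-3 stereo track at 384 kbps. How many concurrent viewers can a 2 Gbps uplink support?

64

Audio: 384 kbps = 0.384 Mbps.
Per-viewer media rate: 30.884 Mbps.
2 Gbps = 2,000 Mbps; 2,000 / 30.884 = 64.76 → 64 viewers.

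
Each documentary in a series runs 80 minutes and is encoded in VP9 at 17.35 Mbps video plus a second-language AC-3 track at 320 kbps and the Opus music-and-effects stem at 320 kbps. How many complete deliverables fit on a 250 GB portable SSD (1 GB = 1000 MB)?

80 min = 4800 s
Audio total: 320 + 320 = 640 kbps = 0.640 Mbps.
Total bitrate: 17.990 Mbps.
Per item: 17.990 Mbps × 4800 s = 86,352 Mb = 10,794 MB.
Capacity: 250 GB = 2,000,000 Mb; 23.16 items → 23 complete.

23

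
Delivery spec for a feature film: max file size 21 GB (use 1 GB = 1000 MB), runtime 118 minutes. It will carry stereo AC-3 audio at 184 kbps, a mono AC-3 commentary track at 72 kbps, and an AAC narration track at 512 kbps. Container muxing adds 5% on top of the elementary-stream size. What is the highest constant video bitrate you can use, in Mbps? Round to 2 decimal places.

21.83 Mbps

Budget: 21 GB = 168000.0 Mb.
Stream payload after overhead: 168000.0 / 1.05 = 160000.0 Mb.
118 min = 7080 s
Total bitrate budget: 160000.0 Mb / 7080 s = 22.599 Mbps.
Audio total: 184 + 72 + 512 = 768 kbps = 0.768 Mbps.
Video: 22.599 − 0.768 = 21.831 Mbps.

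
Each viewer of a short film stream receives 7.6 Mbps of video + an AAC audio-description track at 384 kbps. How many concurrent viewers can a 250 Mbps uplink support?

Audio: 384 kbps = 0.384 Mbps.
Per-viewer media rate: 7.984 Mbps.
250 Mbps = 250.0 Mbps; 250.0 / 7.984 = 31.31 → 31 viewers.

31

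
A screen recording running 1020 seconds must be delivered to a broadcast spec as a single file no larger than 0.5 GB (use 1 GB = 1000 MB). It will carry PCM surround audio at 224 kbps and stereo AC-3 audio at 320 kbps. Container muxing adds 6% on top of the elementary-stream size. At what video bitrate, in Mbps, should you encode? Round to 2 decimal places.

Budget: 0.5 GB = 4000.0 Mb.
Stream payload after overhead: 4000.0 / 1.06 = 3773.6 Mb.
Total bitrate budget: 3773.6 Mb / 1020 s = 3.700 Mbps.
Audio total: 224 + 320 = 544 kbps = 0.544 Mbps.
Video: 3.700 − 0.544 = 3.156 Mbps.

3.16 Mbps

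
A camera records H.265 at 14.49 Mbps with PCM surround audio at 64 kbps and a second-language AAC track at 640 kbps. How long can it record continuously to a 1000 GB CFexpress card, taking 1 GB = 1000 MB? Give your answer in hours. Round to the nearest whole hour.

Audio total: 64 + 640 = 704 kbps = 0.704 Mbps.
Total bitrate: 14.49 + 0.704 = 15.194 Mbps.
Capacity: 1000 GB = 8,000,000 Mb.
Recording time: 8,000,000 / 15.194 = 526,524 s ≈ 146 hours.

146 hours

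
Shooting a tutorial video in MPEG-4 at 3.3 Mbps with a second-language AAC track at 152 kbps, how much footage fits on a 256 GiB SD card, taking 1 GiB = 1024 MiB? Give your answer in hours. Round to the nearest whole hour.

177 hours

Audio: 152 kbps = 0.152 Mbps.
Total bitrate: 3.3 + 0.152 = 3.452 Mbps.
Capacity: 256 GiB = 2,199,023 Mb.
Recording time: 2,199,023 / 3.452 = 637,029 s ≈ 177 hours.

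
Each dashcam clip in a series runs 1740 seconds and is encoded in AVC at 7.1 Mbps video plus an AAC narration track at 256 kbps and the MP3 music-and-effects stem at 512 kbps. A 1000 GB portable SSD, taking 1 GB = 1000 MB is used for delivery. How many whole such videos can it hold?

Audio total: 256 + 512 = 768 kbps = 0.768 Mbps.
Total bitrate: 7.868 Mbps.
Per item: 7.868 Mbps × 1740 s = 13,690 Mb = 1,711 MB.
Capacity: 1000 GB = 8,000,000 Mb; 584.35 items → 584 complete.

584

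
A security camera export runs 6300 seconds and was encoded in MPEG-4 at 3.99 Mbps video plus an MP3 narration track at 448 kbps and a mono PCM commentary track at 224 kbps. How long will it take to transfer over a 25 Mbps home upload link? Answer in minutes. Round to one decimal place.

Audio total: 448 + 224 = 672 kbps = 0.672 Mbps.
Total bitrate: 4.662 Mbps.
File: 4.662 Mbps × 6300 s = 29370.6 Mb.
At 25 Mbps: 29370.6 / 25 = 1174.8 s ≈ 19.6 minutes.

19.6 minutes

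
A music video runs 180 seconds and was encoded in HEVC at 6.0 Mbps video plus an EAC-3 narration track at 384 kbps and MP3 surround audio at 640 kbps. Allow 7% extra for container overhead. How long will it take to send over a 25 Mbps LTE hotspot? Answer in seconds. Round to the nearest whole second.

Audio total: 384 + 640 = 1024 kbps = 1.024 Mbps.
Total bitrate: 7.024 Mbps.
File: 7.024 Mbps × 180 s = 1264.3 Mb.
With 7% container overhead: ×1.07. → 1352.8 Mb.
At 25 Mbps: 1352.8 / 25 = 54.1 s ≈ 54.1 seconds.

54 seconds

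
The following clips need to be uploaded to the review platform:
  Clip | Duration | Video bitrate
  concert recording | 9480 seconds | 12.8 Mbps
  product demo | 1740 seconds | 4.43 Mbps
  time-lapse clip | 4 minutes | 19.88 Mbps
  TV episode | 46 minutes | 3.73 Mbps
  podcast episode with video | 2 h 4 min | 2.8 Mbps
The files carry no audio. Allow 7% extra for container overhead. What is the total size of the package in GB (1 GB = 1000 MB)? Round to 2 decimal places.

concert recording: 12.800 Mbps × 9480 s × 1.07 = 129838.1 Mb
product demo: 4.430 Mbps × 1740 s × 1.07 = 8247.8 Mb
time-lapse clip: 19.880 Mbps × 240 s × 1.07 = 5105.2 Mb
TV episode: 3.730 Mbps × 2760 s × 1.07 = 11015.4 Mb
podcast episode with video: 2.800 Mbps × 7440 s × 1.07 = 22290.2 Mb
Total: 176496.7 Mb = 22062.1 MB.
= 22.06 GB.

22.06 GB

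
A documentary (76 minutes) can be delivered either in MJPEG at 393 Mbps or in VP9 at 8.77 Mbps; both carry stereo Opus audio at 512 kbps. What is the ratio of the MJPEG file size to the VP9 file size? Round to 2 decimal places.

42.40

76 min = 4560 s
Audio: 512 kbps = 0.512 Mbps.
MJPEG: 393.512 Mbps × 4560 s = 1794414.7 Mb = 224.302 GB.
VP9: 9.282 Mbps × 4560 s = 42325.9 Mb = 5.291 GB.
Ratio: 224.302 / 5.291 = 42.395.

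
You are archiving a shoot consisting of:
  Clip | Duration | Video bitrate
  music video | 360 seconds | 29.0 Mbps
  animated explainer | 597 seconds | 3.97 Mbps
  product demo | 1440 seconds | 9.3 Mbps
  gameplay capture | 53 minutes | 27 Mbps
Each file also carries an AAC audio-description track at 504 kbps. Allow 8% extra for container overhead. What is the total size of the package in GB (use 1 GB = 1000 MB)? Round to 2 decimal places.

Audio: 504 kbps = 0.504 Mbps.
music video: 29.504 Mbps × 360 s × 1.08 = 11471.2 Mb
animated explainer: 4.474 Mbps × 597 s × 1.08 = 2884.7 Mb
product demo: 9.804 Mbps × 1440 s × 1.08 = 15247.2 Mb
gameplay capture: 27.504 Mbps × 3180 s × 1.08 = 94459.7 Mb
Total: 124062.7 Mb = 15507.8 MB.
= 15.51 GB.

15.51 GB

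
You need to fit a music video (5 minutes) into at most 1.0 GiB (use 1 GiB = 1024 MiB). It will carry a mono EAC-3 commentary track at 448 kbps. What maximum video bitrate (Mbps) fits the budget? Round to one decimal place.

Budget: 1.0 GiB = 8589.9 Mb.
5 min = 300 s
Total bitrate budget: 8589.9 Mb / 300 s = 28.633 Mbps.
Audio: 448 kbps = 0.448 Mbps.
Video: 28.633 − 0.448 = 28.185 Mbps.

28.2 Mbps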